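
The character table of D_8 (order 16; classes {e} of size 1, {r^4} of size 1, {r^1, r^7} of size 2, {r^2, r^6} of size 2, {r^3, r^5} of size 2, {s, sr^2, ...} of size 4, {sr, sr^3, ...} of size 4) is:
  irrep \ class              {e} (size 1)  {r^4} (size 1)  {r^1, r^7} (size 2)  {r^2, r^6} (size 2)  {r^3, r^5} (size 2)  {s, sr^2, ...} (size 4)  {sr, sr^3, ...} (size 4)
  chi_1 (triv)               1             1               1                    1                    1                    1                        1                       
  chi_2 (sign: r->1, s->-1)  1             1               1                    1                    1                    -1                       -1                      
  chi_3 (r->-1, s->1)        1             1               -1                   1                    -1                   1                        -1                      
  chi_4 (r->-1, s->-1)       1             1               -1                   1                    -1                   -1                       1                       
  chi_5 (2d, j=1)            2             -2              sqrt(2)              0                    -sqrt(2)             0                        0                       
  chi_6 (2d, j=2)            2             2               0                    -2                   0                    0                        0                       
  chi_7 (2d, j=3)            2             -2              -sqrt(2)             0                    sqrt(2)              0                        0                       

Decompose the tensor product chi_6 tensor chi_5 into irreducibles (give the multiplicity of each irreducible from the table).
chi_6 tensor chi_5 = chi_5 + chi_7 (all other irreducibles have multiplicity 0).

Explanation: The character of a tensor product is the pointwise product (chi_6 * chi_5)(C) = chi_6(C) * chi_5(C):
  {e}: (2)*(2), {r^4}: (2)*(-2), {r^1, r^7}: (0)*(sqrt(2)), {r^2, r^6}: (-2)*(0), {r^3, r^5}: (0)*(-sqrt(2)), {s, sr^2, ...}: (0)*(0), {sr, sr^3, ...}: (0)*(0)
so (chi_6 * chi_5) takes values
  {e} -> 4, {r^4} -> -4, {r^1, r^7} -> 0, {r^2, r^6} -> 0, {r^3, r^5} -> 0, {s, sr^2, ...} -> 0, {sr, sr^3, ...} -> 0.
Now take the inner product of this character with each irreducible chi from the table, <chi_6*chi_5, chi> = (1/16) sum_C |C| (chi_6*chi_5)(C) conj(chi(C)):
  <chi_6*chi_5, chi_1> = (1/16)[1*(4)*conj(1) + 1*(-4)*conj(1) + 2*(0)*conj(1) + 2*(0)*conj(1) + 2*(0)*conj(1) + 4*(0)*conj(1) + 4*(0)*conj(1)]
      = (1/16)[(4) + (-4) + (0) + (0) + (0) + (0) + (0)] = 0/16 = 0
  <chi_6*chi_5, chi_2> = (1/16)[1*(4)*conj(1) + 1*(-4)*conj(1) + 2*(0)*conj(1) + 2*(0)*conj(1) + 2*(0)*conj(1) + 4*(0)*conj(-1) + 4*(0)*conj(-1)]
      = (1/16)[(4) + (-4) + (0) + (0) + (0) + (0) + (0)] = 0/16 = 0
  <chi_6*chi_5, chi_3> = (1/16)[1*(4)*conj(1) + 1*(-4)*conj(1) + 2*(0)*conj(-1) + 2*(0)*conj(1) + 2*(0)*conj(-1) + 4*(0)*conj(1) + 4*(0)*conj(-1)]
      = (1/16)[(4) + (-4) + (0) + (0) + (0) + (0) + (0)] = 0/16 = 0
  <chi_6*chi_5, chi_4> = (1/16)[1*(4)*conj(1) + 1*(-4)*conj(1) + 2*(0)*conj(-1) + 2*(0)*conj(1) + 2*(0)*conj(-1) + 4*(0)*conj(-1) + 4*(0)*conj(1)]
      = (1/16)[(4) + (-4) + (0) + (0) + (0) + (0) + (0)] = 0/16 = 0
  <chi_6*chi_5, chi_5> = (1/16)[1*(4)*conj(2) + 1*(-4)*conj(-2) + 2*(0)*conj(sqrt(2)) + 2*(0)*conj(0) + 2*(0)*conj(-sqrt(2)) + 4*(0)*conj(0) + 4*(0)*conj(0)]
      = (1/16)[(8) + (8) + (0) + (0) + (0) + (0) + (0)] = 16/16 = 1
  <chi_6*chi_5, chi_6> = (1/16)[1*(4)*conj(2) + 1*(-4)*conj(2) + 2*(0)*conj(0) + 2*(0)*conj(-2) + 2*(0)*conj(0) + 4*(0)*conj(0) + 4*(0)*conj(0)]
      = (1/16)[(8) + (-8) + (0) + (0) + (0) + (0) + (0)] = 0/16 = 0
  <chi_6*chi_5, chi_7> = (1/16)[1*(4)*conj(2) + 1*(-4)*conj(-2) + 2*(0)*conj(-sqrt(2)) + 2*(0)*conj(0) + 2*(0)*conj(sqrt(2)) + 4*(0)*conj(0) + 4*(0)*conj(0)]
      = (1/16)[(8) + (8) + (0) + (0) + (0) + (0) + (0)] = 16/16 = 1
Hence the multiplicities are chi_5: 1, chi_7: 1. Dimension check: dim(chi_6)*dim(chi_5) = 2*2 = 4 and sum (mult * dim) = 1*2 + 1*2 = 4.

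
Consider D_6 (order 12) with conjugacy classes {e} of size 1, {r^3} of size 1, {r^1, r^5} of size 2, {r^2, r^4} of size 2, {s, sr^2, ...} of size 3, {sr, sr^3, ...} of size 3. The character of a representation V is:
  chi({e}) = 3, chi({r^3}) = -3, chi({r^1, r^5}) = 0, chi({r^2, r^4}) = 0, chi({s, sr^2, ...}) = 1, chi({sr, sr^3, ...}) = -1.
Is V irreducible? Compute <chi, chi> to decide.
Not irreducible (reducible): <chi, chi> = 2 > 1.

Why: <chi, chi> = (1/|G|) sum_C |C| * |chi(C)|^2 = (1/12)[1*|3|^2 + 1*|-3|^2 + 2*|0|^2 + 2*|0|^2 + 3*|1|^2 + 3*|-1|^2]
  = (1/12)[(9) + (9) + (0) + (0) + (3) + (3)] = 24/12 = 2.
A character is irreducible iff <chi, chi> = 1, so this representation is reducible.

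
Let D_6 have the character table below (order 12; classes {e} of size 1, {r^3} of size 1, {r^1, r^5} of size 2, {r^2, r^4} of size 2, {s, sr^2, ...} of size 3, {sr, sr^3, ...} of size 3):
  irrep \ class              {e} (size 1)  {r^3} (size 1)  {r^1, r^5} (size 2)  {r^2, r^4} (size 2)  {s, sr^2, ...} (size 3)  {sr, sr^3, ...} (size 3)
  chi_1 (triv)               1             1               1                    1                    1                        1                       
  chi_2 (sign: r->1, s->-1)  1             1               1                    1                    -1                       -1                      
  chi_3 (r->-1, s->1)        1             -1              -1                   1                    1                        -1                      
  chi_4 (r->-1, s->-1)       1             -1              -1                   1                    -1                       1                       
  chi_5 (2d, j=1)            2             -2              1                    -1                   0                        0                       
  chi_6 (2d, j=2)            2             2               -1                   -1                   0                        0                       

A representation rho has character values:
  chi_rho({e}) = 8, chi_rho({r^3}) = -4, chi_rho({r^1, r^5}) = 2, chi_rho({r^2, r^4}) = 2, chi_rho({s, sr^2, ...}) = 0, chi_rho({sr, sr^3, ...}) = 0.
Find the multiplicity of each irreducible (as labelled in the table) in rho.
Multiplicities: chi_1: 1, chi_2: 1, chi_3: 1, chi_4: 1, chi_5: 2, chi_6: 0.

Proof sketch: Use <chi_rho, chi> = (1/|G|) sum_C |C| * chi_rho(C) * conj(chi(C)) with |G| = 12 for each irreducible chi in the table:
  <chi_rho, chi_1> = (1/12)[1*(8)*conj(1) + 1*(-4)*conj(1) + 2*(2)*conj(1) + 2*(2)*conj(1) + 3*(0)*conj(1) + 3*(0)*conj(1)]
      = (1/12)[(8) + (-4) + (4) + (4) + (0) + (0)] = 12/12 = 1
  <chi_rho, chi_2> = (1/12)[1*(8)*conj(1) + 1*(-4)*conj(1) + 2*(2)*conj(1) + 2*(2)*conj(1) + 3*(0)*conj(-1) + 3*(0)*conj(-1)]
      = (1/12)[(8) + (-4) + (4) + (4) + (0) + (0)] = 12/12 = 1
  <chi_rho, chi_3> = (1/12)[1*(8)*conj(1) + 1*(-4)*conj(-1) + 2*(2)*conj(-1) + 2*(2)*conj(1) + 3*(0)*conj(1) + 3*(0)*conj(-1)]
      = (1/12)[(8) + (4) + (-4) + (4) + (0) + (0)] = 12/12 = 1
  <chi_rho, chi_4> = (1/12)[1*(8)*conj(1) + 1*(-4)*conj(-1) + 2*(2)*conj(-1) + 2*(2)*conj(1) + 3*(0)*conj(-1) + 3*(0)*conj(1)]
      = (1/12)[(8) + (4) + (-4) + (4) + (0) + (0)] = 12/12 = 1
  <chi_rho, chi_5> = (1/12)[1*(8)*conj(2) + 1*(-4)*conj(-2) + 2*(2)*conj(1) + 2*(2)*conj(-1) + 3*(0)*conj(0) + 3*(0)*conj(0)]
      = (1/12)[(16) + (8) + (4) + (-4) + (0) + (0)] = 24/12 = 2
  <chi_rho, chi_6> = (1/12)[1*(8)*conj(2) + 1*(-4)*conj(2) + 2*(2)*conj(-1) + 2*(2)*conj(-1) + 3*(0)*conj(0) + 3*(0)*conj(0)]
      = (1/12)[(16) + (-8) + (-4) + (-4) + (0) + (0)] = 0/12 = 0
Dimension check: dim(rho) = sum (mult * dim) = 1*1 + 1*1 + 1*1 + 1*1 + 2*2 + 0*2 = 8 = chi_rho(e) = 8.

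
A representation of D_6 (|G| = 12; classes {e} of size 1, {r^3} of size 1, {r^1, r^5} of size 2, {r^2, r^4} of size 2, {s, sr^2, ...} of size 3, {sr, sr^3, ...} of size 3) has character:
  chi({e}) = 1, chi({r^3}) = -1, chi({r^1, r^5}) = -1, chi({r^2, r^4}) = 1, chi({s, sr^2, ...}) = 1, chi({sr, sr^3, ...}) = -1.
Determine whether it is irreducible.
Irreducible: <chi, chi> = 1.

Justification: <chi, chi> = (1/|G|) sum_C |C| * |chi(C)|^2 = (1/12)[1*|1|^2 + 1*|-1|^2 + 2*|-1|^2 + 2*|1|^2 + 3*|1|^2 + 3*|-1|^2]
  = (1/12)[(1) + (1) + (2) + (2) + (3) + (3)] = 12/12 = 1.
A character is irreducible iff <chi, chi> = 1, so this representation is irreducible.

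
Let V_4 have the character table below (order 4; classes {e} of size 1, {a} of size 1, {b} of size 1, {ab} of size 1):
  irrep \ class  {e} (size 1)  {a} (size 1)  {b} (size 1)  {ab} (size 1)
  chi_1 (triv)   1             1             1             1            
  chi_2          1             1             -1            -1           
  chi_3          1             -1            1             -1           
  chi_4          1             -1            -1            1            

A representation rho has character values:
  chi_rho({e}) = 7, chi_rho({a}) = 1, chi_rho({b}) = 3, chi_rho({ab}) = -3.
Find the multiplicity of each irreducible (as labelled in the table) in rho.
Multiplicities: chi_1: 2, chi_2: 2, chi_3: 3, chi_4: 0.

Use <chi_rho, chi> = (1/|G|) sum_C |C| * chi_rho(C) * conj(chi(C)) with |G| = 4 for each irreducible chi in the table:
  <chi_rho, chi_1> = (1/4)[1*(7)*conj(1) + 1*(1)*conj(1) + 1*(3)*conj(1) + 1*(-3)*conj(1)]
      = (1/4)[(7) + (1) + (3) + (-3)] = 8/4 = 2
  <chi_rho, chi_2> = (1/4)[1*(7)*conj(1) + 1*(1)*conj(1) + 1*(3)*conj(-1) + 1*(-3)*conj(-1)]
      = (1/4)[(7) + (1) + (-3) + (3)] = 8/4 = 2
  <chi_rho, chi_3> = (1/4)[1*(7)*conj(1) + 1*(1)*conj(-1) + 1*(3)*conj(1) + 1*(-3)*conj(-1)]
      = (1/4)[(7) + (-1) + (3) + (3)] = 12/4 = 3
  <chi_rho, chi_4> = (1/4)[1*(7)*conj(1) + 1*(1)*conj(-1) + 1*(3)*conj(-1) + 1*(-3)*conj(1)]
      = (1/4)[(7) + (-1) + (-3) + (-3)] = 0/4 = 0
Dimension check: dim(rho) = sum (mult * dim) = 2*1 + 2*1 + 3*1 + 0*1 = 7 = chi_rho(e) = 7.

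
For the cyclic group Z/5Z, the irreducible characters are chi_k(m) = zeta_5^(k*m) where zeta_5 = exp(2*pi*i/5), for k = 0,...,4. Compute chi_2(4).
chi_2(4) = zeta_5^8 = exp(-4*I*pi/5)

Explanation: chi_2(4) = zeta_5^(2*4) = zeta_5^8. Since zeta_5^5 = 1, this equals zeta_5^3 = exp(2*pi*i*3/5) = exp(-4*I*pi/5).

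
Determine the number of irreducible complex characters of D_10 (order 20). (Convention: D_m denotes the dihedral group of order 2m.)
8

Explanation: The number of irreducible complex representations of a finite group equals its number of conjugacy classes. D_10 has 8 conjugacy classes (n/2 + 3 for n even), so D_10 (order 20) has exactly 8 irreducible complex representations.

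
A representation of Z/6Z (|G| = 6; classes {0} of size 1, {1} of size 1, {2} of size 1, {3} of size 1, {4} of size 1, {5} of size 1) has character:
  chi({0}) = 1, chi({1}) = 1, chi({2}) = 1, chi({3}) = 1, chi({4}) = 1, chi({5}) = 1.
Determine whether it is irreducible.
Irreducible: <chi, chi> = 1.

Explanation: <chi, chi> = (1/|G|) sum_C |C| * |chi(C)|^2 = (1/6)[1*|1|^2 + 1*|1|^2 + 1*|1|^2 + 1*|1|^2 + 1*|1|^2 + 1*|1|^2]
  = (1/6)[(1) + (1) + (1) + (1) + (1) + (1)] = 6/6 = 1.
(Exp terms are combined using exp(i*s)*conj(exp(i*t)) = exp(i*(s-t)), and sums of them are collapsed using the identity that for every m > 1 the m distinct m-th roots of unity sum to 0, e.g. 1 + exp(2*I*pi/3) + exp(-2*I*pi/3) = 0.)
A character is irreducible iff <chi, chi> = 1, so this representation is irreducible.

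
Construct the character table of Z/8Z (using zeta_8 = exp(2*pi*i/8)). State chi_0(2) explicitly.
Character table of Z/8Z (irreps indexed chi_0,...,chi_7 with chi_k(m) = zeta_8^(k*m), zeta_8 = exp(2*pi*i/8)):
  irrep \ class  {0} (size 1)  {1} (size 1)    {2} (size 1)  {3} (size 1)    {4} (size 1)  {5} (size 1)    {6} (size 1)  {7} (size 1)  
  chi_0          1             1               1             1               1             1               1             1             
  chi_1          1             exp(I*pi/4)     I             exp(3*I*pi/4)   -1            exp(-3*I*pi/4)  -I            exp(-I*pi/4)  
  chi_2          1             I               -1            -I              1             I               -1            -I            
  chi_3          1             exp(3*I*pi/4)   -I            exp(I*pi/4)     -1            exp(-I*pi/4)    I             exp(-3*I*pi/4)
  chi_4          1             -1              1             -1              1             -1              1             -1            
  chi_5          1             exp(-3*I*pi/4)  I             exp(-I*pi/4)    -1            exp(I*pi/4)     -I            exp(3*I*pi/4) 
  chi_6          1             -I              -1            I               1             -I              -1            I             
  chi_7          1             exp(-I*pi/4)    -I            exp(-3*I*pi/4)  -1            exp(3*I*pi/4)   I             exp(I*pi/4)   

Spot check: chi_0(2) = zeta_8^(0*2) = zeta_8^0 = 1.

Solution. Z/8Z is abelian, so all 8 irreducible complex representations are 1-dimensional. They are given by chi_k(m) = zeta_8^(k*m) for k = 0,...,7. Row orthogonality: sum_m chi_k(m) conj(chi_l(m)) = 8 * [k = l].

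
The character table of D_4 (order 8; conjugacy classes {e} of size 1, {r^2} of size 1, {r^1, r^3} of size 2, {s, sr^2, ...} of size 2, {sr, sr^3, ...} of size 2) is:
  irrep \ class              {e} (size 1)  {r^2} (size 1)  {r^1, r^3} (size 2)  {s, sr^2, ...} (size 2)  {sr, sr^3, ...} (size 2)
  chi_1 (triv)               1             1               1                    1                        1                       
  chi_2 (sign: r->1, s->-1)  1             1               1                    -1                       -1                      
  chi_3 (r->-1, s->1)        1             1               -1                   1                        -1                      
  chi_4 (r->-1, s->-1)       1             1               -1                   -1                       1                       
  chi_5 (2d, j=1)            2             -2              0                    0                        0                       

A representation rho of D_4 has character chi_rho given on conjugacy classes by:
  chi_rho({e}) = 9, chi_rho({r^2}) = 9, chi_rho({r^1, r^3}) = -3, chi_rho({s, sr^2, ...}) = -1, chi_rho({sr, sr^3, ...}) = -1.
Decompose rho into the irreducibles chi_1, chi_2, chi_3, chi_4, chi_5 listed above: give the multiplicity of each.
Multiplicities: chi_1: 1, chi_2: 2, chi_3: 3, chi_4: 3, chi_5: 0.

Working: Use <chi_rho, chi> = (1/|G|) sum_C |C| * chi_rho(C) * conj(chi(C)) with |G| = 8 for each irreducible chi in the table:
  <chi_rho, chi_1> = (1/8)[1*(9)*conj(1) + 1*(9)*conj(1) + 2*(-3)*conj(1) + 2*(-1)*conj(1) + 2*(-1)*conj(1)]
      = (1/8)[(9) + (9) + (-6) + (-2) + (-2)] = 8/8 = 1
  <chi_rho, chi_2> = (1/8)[1*(9)*conj(1) + 1*(9)*conj(1) + 2*(-3)*conj(1) + 2*(-1)*conj(-1) + 2*(-1)*conj(-1)]
      = (1/8)[(9) + (9) + (-6) + (2) + (2)] = 16/8 = 2
  <chi_rho, chi_3> = (1/8)[1*(9)*conj(1) + 1*(9)*conj(1) + 2*(-3)*conj(-1) + 2*(-1)*conj(1) + 2*(-1)*conj(-1)]
      = (1/8)[(9) + (9) + (6) + (-2) + (2)] = 24/8 = 3
  <chi_rho, chi_4> = (1/8)[1*(9)*conj(1) + 1*(9)*conj(1) + 2*(-3)*conj(-1) + 2*(-1)*conj(-1) + 2*(-1)*conj(1)]
      = (1/8)[(9) + (9) + (6) + (2) + (-2)] = 24/8 = 3
  <chi_rho, chi_5> = (1/8)[1*(9)*conj(2) + 1*(9)*conj(-2) + 2*(-3)*conj(0) + 2*(-1)*conj(0) + 2*(-1)*conj(0)]
      = (1/8)[(18) + (-18) + (0) + (0) + (0)] = 0/8 = 0
Dimension check: dim(rho) = sum (mult * dim) = 1*1 + 2*1 + 3*1 + 3*1 + 0*2 = 9 = chi_rho(e) = 9.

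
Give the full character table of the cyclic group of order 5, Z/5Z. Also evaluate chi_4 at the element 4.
Character table of Z/5Z (irreps indexed chi_0,...,chi_4 with chi_k(m) = zeta_5^(k*m), zeta_5 = exp(2*pi*i/5)):
  irrep \ class  {0} (size 1)  {1} (size 1)    {2} (size 1)    {3} (size 1)    {4} (size 1)  
  chi_0          1             1               1               1               1             
  chi_1          1             exp(2*I*pi/5)   exp(4*I*pi/5)   exp(-4*I*pi/5)  exp(-2*I*pi/5)
  chi_2          1             exp(4*I*pi/5)   exp(-2*I*pi/5)  exp(2*I*pi/5)   exp(-4*I*pi/5)
  chi_3          1             exp(-4*I*pi/5)  exp(2*I*pi/5)   exp(-2*I*pi/5)  exp(4*I*pi/5) 
  chi_4          1             exp(-2*I*pi/5)  exp(-4*I*pi/5)  exp(4*I*pi/5)   exp(2*I*pi/5) 

Spot check: chi_4(4) = zeta_5^(4*4) = zeta_5^16 = exp(2*I*pi/5).

Argument: Z/5Z is abelian, so all 5 irreducible complex representations are 1-dimensional. They are given by chi_k(m) = zeta_5^(k*m) for k = 0,...,4. Row orthogonality: sum_m chi_k(m) conj(chi_l(m)) = 5 * [k = l].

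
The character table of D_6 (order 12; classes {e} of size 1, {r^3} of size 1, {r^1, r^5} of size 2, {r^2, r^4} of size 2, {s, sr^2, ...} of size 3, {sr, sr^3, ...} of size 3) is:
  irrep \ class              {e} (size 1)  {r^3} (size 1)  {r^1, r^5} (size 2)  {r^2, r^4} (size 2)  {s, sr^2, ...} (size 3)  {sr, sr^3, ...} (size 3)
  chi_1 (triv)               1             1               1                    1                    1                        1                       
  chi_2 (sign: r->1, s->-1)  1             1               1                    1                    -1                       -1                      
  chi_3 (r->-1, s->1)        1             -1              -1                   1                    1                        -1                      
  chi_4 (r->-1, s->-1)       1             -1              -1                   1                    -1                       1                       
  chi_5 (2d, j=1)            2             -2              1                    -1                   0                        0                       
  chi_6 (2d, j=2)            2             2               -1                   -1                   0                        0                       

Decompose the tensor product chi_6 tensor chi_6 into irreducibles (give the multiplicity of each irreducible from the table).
chi_6 tensor chi_6 = chi_1 + chi_2 + chi_6 (all other irreducibles have multiplicity 0).

Justification: The character of a tensor product is the pointwise product (chi_6 * chi_6)(C) = chi_6(C) * chi_6(C):
  {e}: (2)*(2), {r^3}: (2)*(2), {r^1, r^5}: (-1)*(-1), {r^2, r^4}: (-1)*(-1), {s, sr^2, ...}: (0)*(0), {sr, sr^3, ...}: (0)*(0)
so (chi_6 * chi_6) takes values
  {e} -> 4, {r^3} -> 4, {r^1, r^5} -> 1, {r^2, r^4} -> 1, {s, sr^2, ...} -> 0, {sr, sr^3, ...} -> 0.
Now take the inner product of this character with each irreducible chi from the table, <chi_6*chi_6, chi> = (1/12) sum_C |C| (chi_6*chi_6)(C) conj(chi(C)):
  <chi_6*chi_6, chi_1> = (1/12)[1*(4)*conj(1) + 1*(4)*conj(1) + 2*(1)*conj(1) + 2*(1)*conj(1) + 3*(0)*conj(1) + 3*(0)*conj(1)]
      = (1/12)[(4) + (4) + (2) + (2) + (0) + (0)] = 12/12 = 1
  <chi_6*chi_6, chi_2> = (1/12)[1*(4)*conj(1) + 1*(4)*conj(1) + 2*(1)*conj(1) + 2*(1)*conj(1) + 3*(0)*conj(-1) + 3*(0)*conj(-1)]
      = (1/12)[(4) + (4) + (2) + (2) + (0) + (0)] = 12/12 = 1
  <chi_6*chi_6, chi_3> = (1/12)[1*(4)*conj(1) + 1*(4)*conj(-1) + 2*(1)*conj(-1) + 2*(1)*conj(1) + 3*(0)*conj(1) + 3*(0)*conj(-1)]
      = (1/12)[(4) + (-4) + (-2) + (2) + (0) + (0)] = 0/12 = 0
  <chi_6*chi_6, chi_4> = (1/12)[1*(4)*conj(1) + 1*(4)*conj(-1) + 2*(1)*conj(-1) + 2*(1)*conj(1) + 3*(0)*conj(-1) + 3*(0)*conj(1)]
      = (1/12)[(4) + (-4) + (-2) + (2) + (0) + (0)] = 0/12 = 0
  <chi_6*chi_6, chi_5> = (1/12)[1*(4)*conj(2) + 1*(4)*conj(-2) + 2*(1)*conj(1) + 2*(1)*conj(-1) + 3*(0)*conj(0) + 3*(0)*conj(0)]
      = (1/12)[(8) + (-8) + (2) + (-2) + (0) + (0)] = 0/12 = 0
  <chi_6*chi_6, chi_6> = (1/12)[1*(4)*conj(2) + 1*(4)*conj(2) + 2*(1)*conj(-1) + 2*(1)*conj(-1) + 3*(0)*conj(0) + 3*(0)*conj(0)]
      = (1/12)[(8) + (8) + (-2) + (-2) + (0) + (0)] = 12/12 = 1
Hence the multiplicities are chi_1: 1, chi_2: 1, chi_6: 1. Dimension check: dim(chi_6)*dim(chi_6) = 2*2 = 4 and sum (mult * dim) = 1*1 + 1*1 + 1*2 = 4.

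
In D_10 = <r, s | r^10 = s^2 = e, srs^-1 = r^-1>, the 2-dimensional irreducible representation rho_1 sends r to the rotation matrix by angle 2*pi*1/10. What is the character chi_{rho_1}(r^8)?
chi_{rho_1}(r^8) = 2*cos(2*pi*1*8/10) = -1/2 + sqrt(5)/2

Why: rho_1(r^8) is rotation by angle 2*pi*1*8/10, whose trace is 2*cos(2*pi*1*8/10) = -1/2 + sqrt(5)/2.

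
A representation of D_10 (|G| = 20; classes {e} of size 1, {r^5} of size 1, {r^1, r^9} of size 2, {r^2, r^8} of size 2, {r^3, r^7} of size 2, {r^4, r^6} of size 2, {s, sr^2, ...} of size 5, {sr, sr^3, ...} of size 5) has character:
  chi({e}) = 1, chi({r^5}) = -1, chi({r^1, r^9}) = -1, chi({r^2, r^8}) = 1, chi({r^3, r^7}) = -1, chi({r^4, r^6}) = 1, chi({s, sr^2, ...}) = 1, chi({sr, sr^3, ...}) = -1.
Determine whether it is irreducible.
Irreducible: <chi, chi> = 1.

Reasoning: <chi, chi> = (1/|G|) sum_C |C| * |chi(C)|^2 = (1/20)[1*|1|^2 + 1*|-1|^2 + 2*|-1|^2 + 2*|1|^2 + 2*|-1|^2 + 2*|1|^2 + 5*|1|^2 + 5*|-1|^2]
  = (1/20)[(1) + (1) + (2) + (2) + (2) + (2) + (5) + (5)] = 20/20 = 1.
A character is irreducible iff <chi, chi> = 1, so this representation is irreducible.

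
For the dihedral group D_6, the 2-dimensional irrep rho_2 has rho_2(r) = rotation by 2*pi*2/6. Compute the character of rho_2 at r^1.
chi_{rho_2}(r^1) = 2*cos(2*pi*2*1/6) = -1

Solution. rho_2(r^1) is rotation by angle 2*pi*2*1/6, whose trace is 2*cos(2*pi*2*1/6) = -1.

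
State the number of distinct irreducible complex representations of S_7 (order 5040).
15

Explanation: The number of irreducible complex representations of a finite group equals its number of conjugacy classes. Conjugacy classes in S_7 correspond to cycle types, i.e. partitions of 7; there are p(7) = 15 of them, so S_7 (order 5040) has exactly 15 irreducible complex representations.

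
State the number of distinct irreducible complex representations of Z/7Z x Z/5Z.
35

Explanation: The number of irreducible complex representations of a finite group equals its number of conjugacy classes. Z/7Z x Z/5Z is abelian of order 35, so every element is its own conjugacy class: 35 classes, so Z/7Z x Z/5Z (order 35) has exactly 35 irreducible complex representations.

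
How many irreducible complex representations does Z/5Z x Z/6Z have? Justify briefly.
30

Proof sketch: The number of irreducible complex representations of a finite group equals its number of conjugacy classes. Z/5Z x Z/6Z is abelian of order 30, so every element is its own conjugacy class: 30 classes, so Z/5Z x Z/6Z (order 30) has exactly 30 irreducible complex representations.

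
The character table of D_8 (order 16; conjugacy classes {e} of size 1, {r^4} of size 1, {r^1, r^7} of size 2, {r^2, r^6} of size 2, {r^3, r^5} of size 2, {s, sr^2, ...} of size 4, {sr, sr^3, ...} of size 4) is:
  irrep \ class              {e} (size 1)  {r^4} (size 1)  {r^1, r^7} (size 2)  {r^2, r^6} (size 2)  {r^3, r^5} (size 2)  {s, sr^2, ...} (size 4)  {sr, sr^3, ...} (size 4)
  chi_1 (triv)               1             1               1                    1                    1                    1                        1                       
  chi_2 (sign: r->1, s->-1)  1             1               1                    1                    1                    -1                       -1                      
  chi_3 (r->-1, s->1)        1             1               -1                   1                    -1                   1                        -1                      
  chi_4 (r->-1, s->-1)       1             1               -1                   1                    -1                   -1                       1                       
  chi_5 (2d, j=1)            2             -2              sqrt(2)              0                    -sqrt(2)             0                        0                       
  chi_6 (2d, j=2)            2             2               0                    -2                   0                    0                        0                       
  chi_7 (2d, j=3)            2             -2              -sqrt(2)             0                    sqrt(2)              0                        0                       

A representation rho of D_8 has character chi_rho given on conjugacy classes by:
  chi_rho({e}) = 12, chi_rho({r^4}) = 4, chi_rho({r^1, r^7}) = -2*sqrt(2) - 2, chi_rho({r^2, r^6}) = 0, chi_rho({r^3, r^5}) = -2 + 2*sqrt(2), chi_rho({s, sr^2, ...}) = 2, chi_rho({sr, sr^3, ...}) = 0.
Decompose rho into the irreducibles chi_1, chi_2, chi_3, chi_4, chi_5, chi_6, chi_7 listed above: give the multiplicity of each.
Multiplicities: chi_1: 1, chi_2: 0, chi_3: 2, chi_4: 1, chi_5: 0, chi_6: 2, chi_7: 2.

Reasoning: Use <chi_rho, chi> = (1/|G|) sum_C |C| * chi_rho(C) * conj(chi(C)) with |G| = 16 for each irreducible chi in the table:
  <chi_rho, chi_1> = (1/16)[1*(12)*conj(1) + 1*(4)*conj(1) + 2*(-2*sqrt(2) - 2)*conj(1) + 2*(0)*conj(1) + 2*(-2 + 2*sqrt(2))*conj(1) + 4*(2)*conj(1) + 4*(0)*conj(1)]
      = (1/16)[(12) + (4) + (-4*sqrt(2) - 4) + (0) + (-4 + 4*sqrt(2)) + (8) + (0)] = 16/16 = 1
  <chi_rho, chi_2> = (1/16)[1*(12)*conj(1) + 1*(4)*conj(1) + 2*(-2*sqrt(2) - 2)*conj(1) + 2*(0)*conj(1) + 2*(-2 + 2*sqrt(2))*conj(1) + 4*(2)*conj(-1) + 4*(0)*conj(-1)]
      = (1/16)[(12) + (4) + (-4*sqrt(2) - 4) + (0) + (-4 + 4*sqrt(2)) + (-8) + (0)] = 0/16 = 0
  <chi_rho, chi_3> = (1/16)[1*(12)*conj(1) + 1*(4)*conj(1) + 2*(-2*sqrt(2) - 2)*conj(-1) + 2*(0)*conj(1) + 2*(-2 + 2*sqrt(2))*conj(-1) + 4*(2)*conj(1) + 4*(0)*conj(-1)]
      = (1/16)[(12) + (4) + (4 + 4*sqrt(2)) + (0) + (4 - 4*sqrt(2)) + (8) + (0)] = 32/16 = 2
  <chi_rho, chi_4> = (1/16)[1*(12)*conj(1) + 1*(4)*conj(1) + 2*(-2*sqrt(2) - 2)*conj(-1) + 2*(0)*conj(1) + 2*(-2 + 2*sqrt(2))*conj(-1) + 4*(2)*conj(-1) + 4*(0)*conj(1)]
      = (1/16)[(12) + (4) + (4 + 4*sqrt(2)) + (0) + (4 - 4*sqrt(2)) + (-8) + (0)] = 16/16 = 1
  <chi_rho, chi_5> = (1/16)[1*(12)*conj(2) + 1*(4)*conj(-2) + 2*(-2*sqrt(2) - 2)*conj(sqrt(2)) + 2*(0)*conj(0) + 2*(-2 + 2*sqrt(2))*conj(-sqrt(2)) + 4*(2)*conj(0) + 4*(0)*conj(0)]
      = (1/16)[(24) + (-8) + (-8 - 4*sqrt(2)) + (0) + (-8 + 4*sqrt(2)) + (0) + (0)] = 0/16 = 0
  <chi_rho, chi_6> = (1/16)[1*(12)*conj(2) + 1*(4)*conj(2) + 2*(-2*sqrt(2) - 2)*conj(0) + 2*(0)*conj(-2) + 2*(-2 + 2*sqrt(2))*conj(0) + 4*(2)*conj(0) + 4*(0)*conj(0)]
      = (1/16)[(24) + (8) + (0) + (0) + (0) + (0) + (0)] = 32/16 = 2
  <chi_rho, chi_7> = (1/16)[1*(12)*conj(2) + 1*(4)*conj(-2) + 2*(-2*sqrt(2) - 2)*conj(-sqrt(2)) + 2*(0)*conj(0) + 2*(-2 + 2*sqrt(2))*conj(sqrt(2)) + 4*(2)*conj(0) + 4*(0)*conj(0)]
      = (1/16)[(24) + (-8) + (4*sqrt(2) + 8) + (0) + (8 - 4*sqrt(2)) + (0) + (0)] = 32/16 = 2
Dimension check: dim(rho) = sum (mult * dim) = 1*1 + 0*1 + 2*1 + 1*1 + 0*2 + 2*2 + 2*2 = 12 = chi_rho(e) = 12.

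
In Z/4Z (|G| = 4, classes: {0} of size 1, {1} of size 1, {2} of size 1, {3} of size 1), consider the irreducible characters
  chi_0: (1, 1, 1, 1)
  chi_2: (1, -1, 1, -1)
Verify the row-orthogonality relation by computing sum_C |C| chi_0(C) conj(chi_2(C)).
Sum = 0; so <chi_0, chi_2> = 0 (distinct irreducibles are orthogonal).

Details: Compute term by term over conjugacy classes (|C| * chi_0(C) * conj(chi_2(C))):
  1*(1)*conj(1) + 1*(1)*conj(-1) + 1*(1)*conj(1) + 1*(1)*conj(-1)
  = (1) + (-1) + (1) + (-1)
  = 0.
(Exp terms are combined using exp(i*s)*conj(exp(i*t)) = exp(i*(s-t)), and sums of them are collapsed using the identity that for every m > 1 the m distinct m-th roots of unity sum to 0, e.g. 1 + exp(2*I*pi/3) + exp(-2*I*pi/3) = 0.)
Dividing by |G| = 4 gives 0/4 = 0, matching the row-orthogonality relation <chi_0, chi_2> = [chi_0 = chi_2].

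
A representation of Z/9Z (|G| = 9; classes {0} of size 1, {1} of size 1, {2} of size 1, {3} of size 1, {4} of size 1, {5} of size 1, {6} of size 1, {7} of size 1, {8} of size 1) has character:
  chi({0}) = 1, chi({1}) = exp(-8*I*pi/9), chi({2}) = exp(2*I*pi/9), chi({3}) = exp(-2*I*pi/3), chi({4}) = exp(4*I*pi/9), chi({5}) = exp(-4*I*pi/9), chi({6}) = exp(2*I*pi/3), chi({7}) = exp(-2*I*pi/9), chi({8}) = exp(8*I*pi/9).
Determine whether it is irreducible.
Irreducible: <chi, chi> = 1.

Details: <chi, chi> = (1/|G|) sum_C |C| * |chi(C)|^2 = (1/9)[1*|1|^2 + 1*|exp(-8*I*pi/9)|^2 + 1*|exp(2*I*pi/9)|^2 + 1*|exp(-2*I*pi/3)|^2 + 1*|exp(4*I*pi/9)|^2 + 1*|exp(-4*I*pi/9)|^2 + 1*|exp(2*I*pi/3)|^2 + 1*|exp(-2*I*pi/9)|^2 + 1*|exp(8*I*pi/9)|^2]
  = (1/9)[(1) + (1) + (1) + (1) + (1) + (1) + (1) + (1) + (1)] = 9/9 = 1.
(Exp terms are combined using exp(i*s)*conj(exp(i*t)) = exp(i*(s-t)), and sums of them are collapsed using the identity that for every m > 1 the m distinct m-th roots of unity sum to 0, e.g. 1 + exp(2*I*pi/3) + exp(-2*I*pi/3) = 0.)
A character is irreducible iff <chi, chi> = 1, so this representation is irreducible.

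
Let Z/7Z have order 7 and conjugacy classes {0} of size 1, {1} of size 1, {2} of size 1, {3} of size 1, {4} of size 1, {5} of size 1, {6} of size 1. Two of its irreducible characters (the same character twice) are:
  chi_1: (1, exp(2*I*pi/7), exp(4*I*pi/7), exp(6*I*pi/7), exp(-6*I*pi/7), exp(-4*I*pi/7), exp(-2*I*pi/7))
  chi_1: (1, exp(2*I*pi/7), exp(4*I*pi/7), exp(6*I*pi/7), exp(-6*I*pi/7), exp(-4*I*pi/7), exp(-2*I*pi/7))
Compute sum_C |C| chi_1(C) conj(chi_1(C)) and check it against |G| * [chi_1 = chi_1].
Sum = 7 = |G| = 7; so <chi_1, chi_1> = 1 (norm-1 confirms irreducibility).

Compute term by term over conjugacy classes (|C| * chi_1(C) * conj(chi_1(C))):
  1*(1)*conj(1) + 1*(exp(2*I*pi/7))*conj(exp(2*I*pi/7)) + 1*(exp(4*I*pi/7))*conj(exp(4*I*pi/7)) + 1*(exp(6*I*pi/7))*conj(exp(6*I*pi/7)) + 1*(exp(-6*I*pi/7))*conj(exp(-6*I*pi/7)) + 1*(exp(-4*I*pi/7))*conj(exp(-4*I*pi/7)) + 1*(exp(-2*I*pi/7))*conj(exp(-2*I*pi/7))
  = (1) + (1) + (1) + (1) + (1) + (1) + (1)
  = 7.
(Exp terms are combined using exp(i*s)*conj(exp(i*t)) = exp(i*(s-t)), and sums of them are collapsed using the identity that for every m > 1 the m distinct m-th roots of unity sum to 0, e.g. 1 + exp(2*I*pi/3) + exp(-2*I*pi/3) = 0.)
Dividing by |G| = 7 gives 7/7 = 1, matching the row-orthogonality relation <chi_1, chi_1> = [chi_1 = chi_1].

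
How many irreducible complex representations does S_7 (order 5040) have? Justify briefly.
15

Solution. The number of irreducible complex representations of a finite group equals its number of conjugacy classes. Conjugacy classes in S_7 correspond to cycle types, i.e. partitions of 7; there are p(7) = 15 of them, so S_7 (order 5040) has exactly 15 irreducible complex representations.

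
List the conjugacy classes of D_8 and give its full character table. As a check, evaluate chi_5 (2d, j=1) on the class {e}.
Conjugacy classes: {e} of size 1, {r^4} of size 1, {r^1, r^7} of size 2, {r^2, r^6} of size 2, {r^3, r^5} of size 2, {s, sr^2, ...} of size 4, {sr, sr^3, ...} of size 4.
Character table:
  irrep \ class              {e} (size 1)  {r^4} (size 1)  {r^1, r^7} (size 2)  {r^2, r^6} (size 2)  {r^3, r^5} (size 2)  {s, sr^2, ...} (size 4)  {sr, sr^3, ...} (size 4)
  chi_1 (triv)               1             1               1                    1                    1                    1                        1                       
  chi_2 (sign: r->1, s->-1)  1             1               1                    1                    1                    -1                       -1                      
  chi_3 (r->-1, s->1)        1             1               -1                   1                    -1                   1                        -1                      
  chi_4 (r->-1, s->-1)       1             1               -1                   1                    -1                   -1                       1                       
  chi_5 (2d, j=1)            2             -2              sqrt(2)              0                    -sqrt(2)             0                        0                       
  chi_6 (2d, j=2)            2             2               0                    -2                   0                    0                        0                       
  chi_7 (2d, j=3)            2             -2              -sqrt(2)             0                    sqrt(2)              0                        0                       

Spot check: chi_5 (2d, j=1) on {e} = 2.

Derivation: D_8 has order 2*8 = 16 with 7 conjugacy classes, hence 7 irreducibles. Sum of squared dims 1 + 1 + 1 + 1 + 4 + 4 + 4 = 16 = |G|. Linear characters come from the abelianisation; the 2-dimensional irreps have character r^k -> 2*cos(2*pi*j*k/8), reflections -> 0.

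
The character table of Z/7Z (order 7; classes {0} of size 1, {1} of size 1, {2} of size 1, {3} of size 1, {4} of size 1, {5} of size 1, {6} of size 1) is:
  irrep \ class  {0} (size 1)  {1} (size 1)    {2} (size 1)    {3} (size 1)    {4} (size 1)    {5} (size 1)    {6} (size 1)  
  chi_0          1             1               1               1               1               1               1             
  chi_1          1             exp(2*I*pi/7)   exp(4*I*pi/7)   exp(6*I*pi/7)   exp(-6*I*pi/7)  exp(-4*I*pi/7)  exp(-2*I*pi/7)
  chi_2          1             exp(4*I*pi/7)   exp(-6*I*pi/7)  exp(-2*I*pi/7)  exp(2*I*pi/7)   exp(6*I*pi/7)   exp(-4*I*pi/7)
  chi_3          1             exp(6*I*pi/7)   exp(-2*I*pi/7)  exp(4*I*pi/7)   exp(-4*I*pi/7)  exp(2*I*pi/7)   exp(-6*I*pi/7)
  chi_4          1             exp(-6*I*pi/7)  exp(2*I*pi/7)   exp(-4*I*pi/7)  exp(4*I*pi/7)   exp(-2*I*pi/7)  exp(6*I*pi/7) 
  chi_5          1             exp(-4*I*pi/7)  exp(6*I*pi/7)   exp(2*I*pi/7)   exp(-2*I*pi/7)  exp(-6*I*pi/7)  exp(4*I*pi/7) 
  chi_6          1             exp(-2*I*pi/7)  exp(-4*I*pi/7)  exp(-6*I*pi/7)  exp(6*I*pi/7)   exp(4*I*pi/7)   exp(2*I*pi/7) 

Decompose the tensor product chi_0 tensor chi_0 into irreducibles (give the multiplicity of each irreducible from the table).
chi_0 tensor chi_0 = chi_0 (all other irreducibles have multiplicity 0).

Reasoning: The character of a tensor product is the pointwise product (chi_0 * chi_0)(C) = chi_0(C) * chi_0(C):
  {0}: (1)*(1), {1}: (1)*(1), {2}: (1)*(1), {3}: (1)*(1), {4}: (1)*(1), {5}: (1)*(1), {6}: (1)*(1)
so (chi_0 * chi_0) takes values
  {0} -> 1, {1} -> 1, {2} -> 1, {3} -> 1, {4} -> 1, {5} -> 1, {6} -> 1.
Now take the inner product of this character with each irreducible chi from the table, <chi_0*chi_0, chi> = (1/7) sum_C |C| (chi_0*chi_0)(C) conj(chi(C)):
  <chi_0*chi_0, chi_0> = (1/7)[1*(1)*conj(1) + 1*(1)*conj(1) + 1*(1)*conj(1) + 1*(1)*conj(1) + 1*(1)*conj(1) + 1*(1)*conj(1) + 1*(1)*conj(1)]
      = (1/7)[(1) + (1) + (1) + (1) + (1) + (1) + (1)] = 7/7 = 1
  <chi_0*chi_0, chi_1> = (1/7)[1*(1)*conj(1) + 1*(1)*conj(exp(2*I*pi/7)) + 1*(1)*conj(exp(4*I*pi/7)) + 1*(1)*conj(exp(6*I*pi/7)) + 1*(1)*conj(exp(-6*I*pi/7)) + 1*(1)*conj(exp(-4*I*pi/7)) + 1*(1)*conj(exp(-2*I*pi/7))]
      = (1/7)[(1) + (exp(-2*I*pi/7)) + (exp(-4*I*pi/7)) + (exp(-6*I*pi/7)) + (exp(6*I*pi/7)) + (exp(4*I*pi/7)) + (exp(2*I*pi/7))] = 0/7 = 0
  <chi_0*chi_0, chi_2> = (1/7)[1*(1)*conj(1) + 1*(1)*conj(exp(4*I*pi/7)) + 1*(1)*conj(exp(-6*I*pi/7)) + 1*(1)*conj(exp(-2*I*pi/7)) + 1*(1)*conj(exp(2*I*pi/7)) + 1*(1)*conj(exp(6*I*pi/7)) + 1*(1)*conj(exp(-4*I*pi/7))]
      = (1/7)[(1) + (exp(-4*I*pi/7)) + (exp(6*I*pi/7)) + (exp(2*I*pi/7)) + (exp(-2*I*pi/7)) + (exp(-6*I*pi/7)) + (exp(4*I*pi/7))] = 0/7 = 0
  <chi_0*chi_0, chi_3> = (1/7)[1*(1)*conj(1) + 1*(1)*conj(exp(6*I*pi/7)) + 1*(1)*conj(exp(-2*I*pi/7)) + 1*(1)*conj(exp(4*I*pi/7)) + 1*(1)*conj(exp(-4*I*pi/7)) + 1*(1)*conj(exp(2*I*pi/7)) + 1*(1)*conj(exp(-6*I*pi/7))]
      = (1/7)[(1) + (exp(-6*I*pi/7)) + (exp(2*I*pi/7)) + (exp(-4*I*pi/7)) + (exp(4*I*pi/7)) + (exp(-2*I*pi/7)) + (exp(6*I*pi/7))] = 0/7 = 0
  <chi_0*chi_0, chi_4> = (1/7)[1*(1)*conj(1) + 1*(1)*conj(exp(-6*I*pi/7)) + 1*(1)*conj(exp(2*I*pi/7)) + 1*(1)*conj(exp(-4*I*pi/7)) + 1*(1)*conj(exp(4*I*pi/7)) + 1*(1)*conj(exp(-2*I*pi/7)) + 1*(1)*conj(exp(6*I*pi/7))]
      = (1/7)[(1) + (exp(6*I*pi/7)) + (exp(-2*I*pi/7)) + (exp(4*I*pi/7)) + (exp(-4*I*pi/7)) + (exp(2*I*pi/7)) + (exp(-6*I*pi/7))] = 0/7 = 0
  <chi_0*chi_0, chi_5> = (1/7)[1*(1)*conj(1) + 1*(1)*conj(exp(-4*I*pi/7)) + 1*(1)*conj(exp(6*I*pi/7)) + 1*(1)*conj(exp(2*I*pi/7)) + 1*(1)*conj(exp(-2*I*pi/7)) + 1*(1)*conj(exp(-6*I*pi/7)) + 1*(1)*conj(exp(4*I*pi/7))]
      = (1/7)[(1) + (exp(4*I*pi/7)) + (exp(-6*I*pi/7)) + (exp(-2*I*pi/7)) + (exp(2*I*pi/7)) + (exp(6*I*pi/7)) + (exp(-4*I*pi/7))] = 0/7 = 0
  <chi_0*chi_0, chi_6> = (1/7)[1*(1)*conj(1) + 1*(1)*conj(exp(-2*I*pi/7)) + 1*(1)*conj(exp(-4*I*pi/7)) + 1*(1)*conj(exp(-6*I*pi/7)) + 1*(1)*conj(exp(6*I*pi/7)) + 1*(1)*conj(exp(4*I*pi/7)) + 1*(1)*conj(exp(2*I*pi/7))]
      = (1/7)[(1) + (exp(2*I*pi/7)) + (exp(4*I*pi/7)) + (exp(6*I*pi/7)) + (exp(-6*I*pi/7)) + (exp(-4*I*pi/7)) + (exp(-2*I*pi/7))] = 0/7 = 0
(Exp terms are combined using exp(i*s)*conj(exp(i*t)) = exp(i*(s-t)), and sums of them are collapsed using the identity that for every m > 1 the m distinct m-th roots of unity sum to 0, e.g. 1 + exp(2*I*pi/3) + exp(-2*I*pi/3) = 0.)
Hence the multiplicities are chi_0: 1. Dimension check: dim(chi_0)*dim(chi_0) = 1*1 = 1 and sum (mult * dim) = 1*1 = 1.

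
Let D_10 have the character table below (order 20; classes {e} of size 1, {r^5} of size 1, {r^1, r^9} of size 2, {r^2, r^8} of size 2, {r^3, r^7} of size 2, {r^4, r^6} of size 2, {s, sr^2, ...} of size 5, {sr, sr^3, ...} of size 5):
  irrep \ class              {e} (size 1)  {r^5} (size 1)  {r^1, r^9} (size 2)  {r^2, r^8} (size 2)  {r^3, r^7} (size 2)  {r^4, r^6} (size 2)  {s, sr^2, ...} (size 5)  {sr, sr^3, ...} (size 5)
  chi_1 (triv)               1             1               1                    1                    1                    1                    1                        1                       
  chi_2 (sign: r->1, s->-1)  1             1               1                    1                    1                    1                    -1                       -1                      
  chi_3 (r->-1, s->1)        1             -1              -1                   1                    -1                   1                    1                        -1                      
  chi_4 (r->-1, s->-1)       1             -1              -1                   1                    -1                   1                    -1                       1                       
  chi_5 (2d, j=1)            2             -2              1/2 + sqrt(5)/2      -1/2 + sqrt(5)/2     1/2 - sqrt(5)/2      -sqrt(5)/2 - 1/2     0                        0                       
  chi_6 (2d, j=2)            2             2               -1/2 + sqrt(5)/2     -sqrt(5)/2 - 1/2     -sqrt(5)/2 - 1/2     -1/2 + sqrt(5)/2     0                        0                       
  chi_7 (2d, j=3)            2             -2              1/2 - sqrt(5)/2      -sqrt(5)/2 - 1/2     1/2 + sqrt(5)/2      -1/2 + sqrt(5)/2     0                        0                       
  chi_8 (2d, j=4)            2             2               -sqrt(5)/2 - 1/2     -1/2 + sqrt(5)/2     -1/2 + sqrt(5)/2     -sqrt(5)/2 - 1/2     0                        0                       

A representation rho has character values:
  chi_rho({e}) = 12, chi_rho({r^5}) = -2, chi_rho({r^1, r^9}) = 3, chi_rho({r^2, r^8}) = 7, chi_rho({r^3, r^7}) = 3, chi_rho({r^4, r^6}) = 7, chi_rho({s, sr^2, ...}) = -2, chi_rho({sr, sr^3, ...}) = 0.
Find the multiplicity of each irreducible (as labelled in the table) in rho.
Multiplicities: chi_1: 2, chi_2: 3, chi_3: 1, chi_4: 2, chi_5: 1, chi_6: 0, chi_7: 1, chi_8: 0.

Why: Use <chi_rho, chi> = (1/|G|) sum_C |C| * chi_rho(C) * conj(chi(C)) with |G| = 20 for each irreducible chi in the table:
  <chi_rho, chi_1> = (1/20)[1*(12)*conj(1) + 1*(-2)*conj(1) + 2*(3)*conj(1) + 2*(7)*conj(1) + 2*(3)*conj(1) + 2*(7)*conj(1) + 5*(-2)*conj(1) + 5*(0)*conj(1)]
      = (1/20)[(12) + (-2) + (6) + (14) + (6) + (14) + (-10) + (0)] = 40/20 = 2
  <chi_rho, chi_2> = (1/20)[1*(12)*conj(1) + 1*(-2)*conj(1) + 2*(3)*conj(1) + 2*(7)*conj(1) + 2*(3)*conj(1) + 2*(7)*conj(1) + 5*(-2)*conj(-1) + 5*(0)*conj(-1)]
      = (1/20)[(12) + (-2) + (6) + (14) + (6) + (14) + (10) + (0)] = 60/20 = 3
  <chi_rho, chi_3> = (1/20)[1*(12)*conj(1) + 1*(-2)*conj(-1) + 2*(3)*conj(-1) + 2*(7)*conj(1) + 2*(3)*conj(-1) + 2*(7)*conj(1) + 5*(-2)*conj(1) + 5*(0)*conj(-1)]
      = (1/20)[(12) + (2) + (-6) + (14) + (-6) + (14) + (-10) + (0)] = 20/20 = 1
  <chi_rho, chi_4> = (1/20)[1*(12)*conj(1) + 1*(-2)*conj(-1) + 2*(3)*conj(-1) + 2*(7)*conj(1) + 2*(3)*conj(-1) + 2*(7)*conj(1) + 5*(-2)*conj(-1) + 5*(0)*conj(1)]
      = (1/20)[(12) + (2) + (-6) + (14) + (-6) + (14) + (10) + (0)] = 40/20 = 2
  <chi_rho, chi_5> = (1/20)[1*(12)*conj(2) + 1*(-2)*conj(-2) + 2*(3)*conj(1/2 + sqrt(5)/2) + 2*(7)*conj(-1/2 + sqrt(5)/2) + 2*(3)*conj(1/2 - sqrt(5)/2) + 2*(7)*conj(-sqrt(5)/2 - 1/2) + 5*(-2)*conj(0) + 5*(0)*conj(0)]
      = (1/20)[(24) + (4) + (3 + 3*sqrt(5)) + (-7 + 7*sqrt(5)) + (3 - 3*sqrt(5)) + (-7*sqrt(5) - 7) + (0) + (0)] = 20/20 = 1
  <chi_rho, chi_6> = (1/20)[1*(12)*conj(2) + 1*(-2)*conj(2) + 2*(3)*conj(-1/2 + sqrt(5)/2) + 2*(7)*conj(-sqrt(5)/2 - 1/2) + 2*(3)*conj(-sqrt(5)/2 - 1/2) + 2*(7)*conj(-1/2 + sqrt(5)/2) + 5*(-2)*conj(0) + 5*(0)*conj(0)]
      = (1/20)[(24) + (-4) + (-3 + 3*sqrt(5)) + (-7*sqrt(5) - 7) + (-3*sqrt(5) - 3) + (-7 + 7*sqrt(5)) + (0) + (0)] = 0/20 = 0
  <chi_rho, chi_7> = (1/20)[1*(12)*conj(2) + 1*(-2)*conj(-2) + 2*(3)*conj(1/2 - sqrt(5)/2) + 2*(7)*conj(-sqrt(5)/2 - 1/2) + 2*(3)*conj(1/2 + sqrt(5)/2) + 2*(7)*conj(-1/2 + sqrt(5)/2) + 5*(-2)*conj(0) + 5*(0)*conj(0)]
      = (1/20)[(24) + (4) + (3 - 3*sqrt(5)) + (-7*sqrt(5) - 7) + (3 + 3*sqrt(5)) + (-7 + 7*sqrt(5)) + (0) + (0)] = 20/20 = 1
  <chi_rho, chi_8> = (1/20)[1*(12)*conj(2) + 1*(-2)*conj(2) + 2*(3)*conj(-sqrt(5)/2 - 1/2) + 2*(7)*conj(-1/2 + sqrt(5)/2) + 2*(3)*conj(-1/2 + sqrt(5)/2) + 2*(7)*conj(-sqrt(5)/2 - 1/2) + 5*(-2)*conj(0) + 5*(0)*conj(0)]
      = (1/20)[(24) + (-4) + (-3*sqrt(5) - 3) + (-7 + 7*sqrt(5)) + (-3 + 3*sqrt(5)) + (-7*sqrt(5) - 7) + (0) + (0)] = 0/20 = 0
Dimension check: dim(rho) = sum (mult * dim) = 2*1 + 3*1 + 1*1 + 2*1 + 1*2 + 0*2 + 1*2 + 0*2 = 12 = chi_rho(e) = 12.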